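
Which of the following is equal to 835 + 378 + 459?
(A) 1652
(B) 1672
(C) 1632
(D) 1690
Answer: B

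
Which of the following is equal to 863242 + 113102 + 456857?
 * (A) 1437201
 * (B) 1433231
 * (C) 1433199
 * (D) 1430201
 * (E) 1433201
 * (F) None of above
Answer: E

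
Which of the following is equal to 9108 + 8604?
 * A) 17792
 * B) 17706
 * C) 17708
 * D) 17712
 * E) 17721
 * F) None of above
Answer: D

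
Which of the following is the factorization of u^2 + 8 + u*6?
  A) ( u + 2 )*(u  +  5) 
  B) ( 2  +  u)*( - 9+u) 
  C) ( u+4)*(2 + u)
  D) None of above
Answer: C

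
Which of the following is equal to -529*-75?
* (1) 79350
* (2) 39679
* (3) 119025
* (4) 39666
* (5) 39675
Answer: 5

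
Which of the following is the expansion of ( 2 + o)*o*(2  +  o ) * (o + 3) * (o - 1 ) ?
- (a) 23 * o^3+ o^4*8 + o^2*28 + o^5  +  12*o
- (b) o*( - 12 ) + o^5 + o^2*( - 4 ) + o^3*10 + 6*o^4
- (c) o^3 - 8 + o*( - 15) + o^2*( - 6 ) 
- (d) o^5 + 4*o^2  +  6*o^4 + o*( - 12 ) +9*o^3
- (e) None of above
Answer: e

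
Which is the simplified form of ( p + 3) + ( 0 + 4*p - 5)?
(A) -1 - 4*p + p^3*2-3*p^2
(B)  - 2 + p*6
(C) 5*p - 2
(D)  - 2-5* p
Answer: C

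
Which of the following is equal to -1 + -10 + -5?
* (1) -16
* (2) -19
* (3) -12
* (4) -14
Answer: 1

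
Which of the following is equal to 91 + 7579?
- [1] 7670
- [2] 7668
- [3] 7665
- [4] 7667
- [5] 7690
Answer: 1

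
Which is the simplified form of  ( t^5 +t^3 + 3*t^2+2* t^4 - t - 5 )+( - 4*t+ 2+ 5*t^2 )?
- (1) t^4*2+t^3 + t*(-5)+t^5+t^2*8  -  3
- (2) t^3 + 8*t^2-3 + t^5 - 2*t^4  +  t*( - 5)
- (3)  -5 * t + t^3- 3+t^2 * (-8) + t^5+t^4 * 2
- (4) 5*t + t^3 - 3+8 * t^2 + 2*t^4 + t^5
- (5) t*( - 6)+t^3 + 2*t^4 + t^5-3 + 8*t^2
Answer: 1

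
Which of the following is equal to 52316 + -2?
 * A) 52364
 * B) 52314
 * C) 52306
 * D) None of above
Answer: B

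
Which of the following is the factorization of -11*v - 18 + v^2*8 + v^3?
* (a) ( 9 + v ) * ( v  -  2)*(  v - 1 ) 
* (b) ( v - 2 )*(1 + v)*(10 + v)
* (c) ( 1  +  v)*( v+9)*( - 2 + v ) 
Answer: c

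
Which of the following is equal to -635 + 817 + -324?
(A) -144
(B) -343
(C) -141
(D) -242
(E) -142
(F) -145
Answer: E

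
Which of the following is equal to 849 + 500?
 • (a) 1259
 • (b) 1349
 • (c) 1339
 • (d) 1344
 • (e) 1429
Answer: b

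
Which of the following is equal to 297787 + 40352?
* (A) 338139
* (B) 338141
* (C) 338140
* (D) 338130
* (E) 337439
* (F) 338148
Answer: A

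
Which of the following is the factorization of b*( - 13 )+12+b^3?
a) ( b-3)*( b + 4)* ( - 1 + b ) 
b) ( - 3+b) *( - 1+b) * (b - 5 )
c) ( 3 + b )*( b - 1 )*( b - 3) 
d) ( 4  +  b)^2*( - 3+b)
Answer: a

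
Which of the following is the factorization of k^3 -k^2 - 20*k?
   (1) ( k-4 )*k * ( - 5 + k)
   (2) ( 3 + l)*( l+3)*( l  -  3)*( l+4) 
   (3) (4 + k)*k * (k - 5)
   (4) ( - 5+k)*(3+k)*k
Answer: 3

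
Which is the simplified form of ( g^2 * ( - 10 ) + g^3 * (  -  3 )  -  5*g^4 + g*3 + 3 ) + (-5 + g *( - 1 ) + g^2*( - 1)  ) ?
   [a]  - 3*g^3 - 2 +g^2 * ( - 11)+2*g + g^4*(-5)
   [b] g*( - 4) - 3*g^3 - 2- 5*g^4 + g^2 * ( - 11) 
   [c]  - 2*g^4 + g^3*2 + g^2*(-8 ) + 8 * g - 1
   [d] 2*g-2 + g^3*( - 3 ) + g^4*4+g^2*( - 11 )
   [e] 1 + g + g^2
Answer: a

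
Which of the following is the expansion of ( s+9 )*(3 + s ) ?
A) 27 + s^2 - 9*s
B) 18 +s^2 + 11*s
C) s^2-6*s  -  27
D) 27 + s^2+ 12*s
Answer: D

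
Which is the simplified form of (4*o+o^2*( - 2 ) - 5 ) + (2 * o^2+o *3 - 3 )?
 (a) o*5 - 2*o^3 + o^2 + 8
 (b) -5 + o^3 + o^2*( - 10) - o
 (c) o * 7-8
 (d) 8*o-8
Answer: c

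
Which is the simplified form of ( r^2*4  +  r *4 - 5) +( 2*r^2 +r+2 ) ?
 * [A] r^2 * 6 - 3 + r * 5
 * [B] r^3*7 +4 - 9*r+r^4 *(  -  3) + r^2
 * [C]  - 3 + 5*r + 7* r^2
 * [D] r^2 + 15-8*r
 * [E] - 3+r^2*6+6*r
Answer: A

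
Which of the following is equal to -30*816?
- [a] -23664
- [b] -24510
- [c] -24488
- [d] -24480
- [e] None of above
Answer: d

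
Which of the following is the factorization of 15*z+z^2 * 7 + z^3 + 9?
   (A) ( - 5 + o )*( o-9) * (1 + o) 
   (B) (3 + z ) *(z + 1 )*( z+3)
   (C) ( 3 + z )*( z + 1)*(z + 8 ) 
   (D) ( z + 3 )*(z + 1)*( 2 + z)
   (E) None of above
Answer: B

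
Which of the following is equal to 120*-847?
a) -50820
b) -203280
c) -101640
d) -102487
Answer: c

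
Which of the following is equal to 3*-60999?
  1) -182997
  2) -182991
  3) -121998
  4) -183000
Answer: 1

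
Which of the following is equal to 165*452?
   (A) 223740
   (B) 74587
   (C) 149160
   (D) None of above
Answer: D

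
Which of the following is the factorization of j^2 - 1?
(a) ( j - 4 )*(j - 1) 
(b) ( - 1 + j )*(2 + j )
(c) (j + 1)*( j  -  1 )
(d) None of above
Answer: c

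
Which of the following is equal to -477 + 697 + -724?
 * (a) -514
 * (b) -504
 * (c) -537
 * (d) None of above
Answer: b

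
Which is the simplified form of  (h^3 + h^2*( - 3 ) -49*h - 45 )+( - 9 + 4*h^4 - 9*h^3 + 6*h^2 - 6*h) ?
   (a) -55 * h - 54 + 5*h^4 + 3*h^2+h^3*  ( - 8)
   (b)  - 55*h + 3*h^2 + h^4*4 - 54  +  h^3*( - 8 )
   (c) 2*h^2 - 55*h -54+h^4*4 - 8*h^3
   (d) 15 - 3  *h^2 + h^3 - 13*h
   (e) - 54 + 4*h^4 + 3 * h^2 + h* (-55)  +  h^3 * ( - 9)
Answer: b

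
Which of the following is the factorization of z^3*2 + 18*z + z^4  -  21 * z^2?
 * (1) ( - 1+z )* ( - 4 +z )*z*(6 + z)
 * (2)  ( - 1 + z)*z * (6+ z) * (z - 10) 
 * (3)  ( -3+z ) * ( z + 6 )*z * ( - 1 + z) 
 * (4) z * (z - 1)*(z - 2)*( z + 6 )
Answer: 3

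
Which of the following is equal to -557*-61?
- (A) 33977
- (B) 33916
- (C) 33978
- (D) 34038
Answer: A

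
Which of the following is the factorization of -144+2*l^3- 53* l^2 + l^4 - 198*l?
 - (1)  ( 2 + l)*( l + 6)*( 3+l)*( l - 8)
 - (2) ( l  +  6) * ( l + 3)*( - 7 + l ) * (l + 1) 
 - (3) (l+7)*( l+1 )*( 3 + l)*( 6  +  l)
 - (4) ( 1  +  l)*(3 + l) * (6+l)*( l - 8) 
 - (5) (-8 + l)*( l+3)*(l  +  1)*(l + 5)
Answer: 4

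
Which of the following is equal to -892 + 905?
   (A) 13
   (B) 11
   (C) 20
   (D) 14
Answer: A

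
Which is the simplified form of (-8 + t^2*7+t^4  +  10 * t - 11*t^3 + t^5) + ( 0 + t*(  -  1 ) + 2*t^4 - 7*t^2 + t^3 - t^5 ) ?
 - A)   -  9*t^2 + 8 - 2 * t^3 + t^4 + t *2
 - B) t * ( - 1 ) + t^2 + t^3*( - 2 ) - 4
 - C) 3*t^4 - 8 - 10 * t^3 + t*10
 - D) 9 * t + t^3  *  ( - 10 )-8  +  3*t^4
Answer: D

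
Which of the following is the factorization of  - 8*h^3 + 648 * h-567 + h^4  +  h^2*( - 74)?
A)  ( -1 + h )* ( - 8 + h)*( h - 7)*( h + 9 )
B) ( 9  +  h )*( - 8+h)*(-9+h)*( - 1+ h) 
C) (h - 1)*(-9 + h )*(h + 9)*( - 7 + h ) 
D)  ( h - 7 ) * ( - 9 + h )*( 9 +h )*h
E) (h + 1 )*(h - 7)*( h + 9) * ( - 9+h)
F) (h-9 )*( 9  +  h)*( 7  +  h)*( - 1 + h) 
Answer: C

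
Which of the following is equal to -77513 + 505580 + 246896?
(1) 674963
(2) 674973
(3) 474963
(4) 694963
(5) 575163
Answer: 1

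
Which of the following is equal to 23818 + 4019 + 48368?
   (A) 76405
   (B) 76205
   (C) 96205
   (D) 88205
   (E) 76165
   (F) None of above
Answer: B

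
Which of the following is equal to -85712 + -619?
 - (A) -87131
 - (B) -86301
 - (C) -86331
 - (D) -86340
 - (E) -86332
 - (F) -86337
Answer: C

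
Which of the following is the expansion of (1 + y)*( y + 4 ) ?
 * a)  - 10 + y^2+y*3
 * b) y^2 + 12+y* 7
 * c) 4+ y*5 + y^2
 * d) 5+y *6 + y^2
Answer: c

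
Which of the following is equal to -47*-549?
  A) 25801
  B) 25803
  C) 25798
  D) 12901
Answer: B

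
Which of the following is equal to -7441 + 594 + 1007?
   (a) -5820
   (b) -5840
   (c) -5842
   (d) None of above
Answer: b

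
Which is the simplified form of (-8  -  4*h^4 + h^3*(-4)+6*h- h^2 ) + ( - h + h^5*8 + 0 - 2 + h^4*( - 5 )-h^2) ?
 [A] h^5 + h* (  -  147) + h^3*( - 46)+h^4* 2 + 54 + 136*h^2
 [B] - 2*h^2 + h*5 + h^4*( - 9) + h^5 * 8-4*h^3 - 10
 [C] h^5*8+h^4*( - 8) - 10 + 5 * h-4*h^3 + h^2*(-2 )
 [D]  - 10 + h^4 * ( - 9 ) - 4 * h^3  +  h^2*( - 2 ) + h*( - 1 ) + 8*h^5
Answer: B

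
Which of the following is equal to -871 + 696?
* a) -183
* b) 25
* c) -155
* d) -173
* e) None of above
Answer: e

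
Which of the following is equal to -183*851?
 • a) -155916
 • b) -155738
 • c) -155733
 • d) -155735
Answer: c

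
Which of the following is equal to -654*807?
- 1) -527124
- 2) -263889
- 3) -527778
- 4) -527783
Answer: 3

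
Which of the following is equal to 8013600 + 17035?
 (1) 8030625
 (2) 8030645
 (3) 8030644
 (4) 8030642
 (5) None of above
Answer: 5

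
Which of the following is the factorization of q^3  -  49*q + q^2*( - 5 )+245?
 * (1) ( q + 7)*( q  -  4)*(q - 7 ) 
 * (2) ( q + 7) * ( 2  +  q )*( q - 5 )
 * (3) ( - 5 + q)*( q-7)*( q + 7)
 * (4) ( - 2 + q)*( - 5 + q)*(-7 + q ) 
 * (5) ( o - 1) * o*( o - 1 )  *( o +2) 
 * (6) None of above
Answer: 3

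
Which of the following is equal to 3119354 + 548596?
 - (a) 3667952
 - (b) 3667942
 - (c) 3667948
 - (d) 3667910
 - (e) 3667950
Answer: e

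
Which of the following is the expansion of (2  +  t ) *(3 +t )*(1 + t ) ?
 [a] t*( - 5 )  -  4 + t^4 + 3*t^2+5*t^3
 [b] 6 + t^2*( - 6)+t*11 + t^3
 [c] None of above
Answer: c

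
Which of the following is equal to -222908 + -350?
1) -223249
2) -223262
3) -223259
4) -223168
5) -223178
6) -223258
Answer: 6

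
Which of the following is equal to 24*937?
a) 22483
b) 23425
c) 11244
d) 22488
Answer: d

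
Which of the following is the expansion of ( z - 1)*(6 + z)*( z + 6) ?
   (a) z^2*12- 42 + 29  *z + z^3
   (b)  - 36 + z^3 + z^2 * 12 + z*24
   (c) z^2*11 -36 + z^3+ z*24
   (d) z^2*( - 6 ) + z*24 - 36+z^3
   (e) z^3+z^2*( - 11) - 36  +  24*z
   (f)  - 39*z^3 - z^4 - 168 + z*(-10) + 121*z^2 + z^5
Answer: c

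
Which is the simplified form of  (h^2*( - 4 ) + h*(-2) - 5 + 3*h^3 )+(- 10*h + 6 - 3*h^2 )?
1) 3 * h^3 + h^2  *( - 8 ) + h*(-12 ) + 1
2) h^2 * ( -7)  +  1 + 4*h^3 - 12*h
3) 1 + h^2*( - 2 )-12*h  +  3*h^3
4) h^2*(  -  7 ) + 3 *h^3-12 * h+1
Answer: 4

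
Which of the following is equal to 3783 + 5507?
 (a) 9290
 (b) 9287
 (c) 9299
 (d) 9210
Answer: a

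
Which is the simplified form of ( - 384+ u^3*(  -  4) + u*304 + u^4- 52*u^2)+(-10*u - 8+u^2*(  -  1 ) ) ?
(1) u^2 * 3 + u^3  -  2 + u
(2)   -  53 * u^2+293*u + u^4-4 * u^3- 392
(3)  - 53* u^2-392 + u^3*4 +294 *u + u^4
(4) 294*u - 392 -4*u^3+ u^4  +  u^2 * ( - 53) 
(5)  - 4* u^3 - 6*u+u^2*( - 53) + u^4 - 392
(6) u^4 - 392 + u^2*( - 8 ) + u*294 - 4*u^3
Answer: 4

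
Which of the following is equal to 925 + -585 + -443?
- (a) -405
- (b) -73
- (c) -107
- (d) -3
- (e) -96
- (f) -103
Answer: f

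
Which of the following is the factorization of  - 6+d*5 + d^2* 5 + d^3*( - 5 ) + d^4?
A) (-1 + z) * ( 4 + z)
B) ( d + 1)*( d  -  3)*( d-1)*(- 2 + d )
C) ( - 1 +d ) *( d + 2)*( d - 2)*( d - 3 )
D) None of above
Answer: B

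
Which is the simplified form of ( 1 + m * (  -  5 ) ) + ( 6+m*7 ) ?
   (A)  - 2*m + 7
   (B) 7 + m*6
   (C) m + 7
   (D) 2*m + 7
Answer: D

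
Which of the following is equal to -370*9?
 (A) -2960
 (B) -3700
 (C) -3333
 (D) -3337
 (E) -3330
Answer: E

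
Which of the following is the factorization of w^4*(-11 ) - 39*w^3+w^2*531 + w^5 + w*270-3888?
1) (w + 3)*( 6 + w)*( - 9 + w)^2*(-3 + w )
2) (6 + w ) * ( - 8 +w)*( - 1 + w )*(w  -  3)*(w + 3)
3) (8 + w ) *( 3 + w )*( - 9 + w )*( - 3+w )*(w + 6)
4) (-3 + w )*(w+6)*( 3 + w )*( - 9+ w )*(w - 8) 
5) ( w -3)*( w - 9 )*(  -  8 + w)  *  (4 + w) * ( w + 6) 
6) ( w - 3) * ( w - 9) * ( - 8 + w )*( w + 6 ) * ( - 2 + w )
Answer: 4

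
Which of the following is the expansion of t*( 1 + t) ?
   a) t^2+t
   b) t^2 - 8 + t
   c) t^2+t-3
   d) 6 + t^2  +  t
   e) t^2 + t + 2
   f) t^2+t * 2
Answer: a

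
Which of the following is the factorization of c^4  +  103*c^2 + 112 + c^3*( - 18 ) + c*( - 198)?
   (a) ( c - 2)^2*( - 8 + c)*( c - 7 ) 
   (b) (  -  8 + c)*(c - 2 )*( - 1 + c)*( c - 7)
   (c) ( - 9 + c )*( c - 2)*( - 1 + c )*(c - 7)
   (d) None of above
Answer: b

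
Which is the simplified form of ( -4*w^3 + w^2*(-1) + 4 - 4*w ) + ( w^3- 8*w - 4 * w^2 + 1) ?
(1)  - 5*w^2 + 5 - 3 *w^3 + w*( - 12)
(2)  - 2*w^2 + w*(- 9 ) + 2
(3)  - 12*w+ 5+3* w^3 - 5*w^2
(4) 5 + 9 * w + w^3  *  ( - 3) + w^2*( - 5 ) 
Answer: 1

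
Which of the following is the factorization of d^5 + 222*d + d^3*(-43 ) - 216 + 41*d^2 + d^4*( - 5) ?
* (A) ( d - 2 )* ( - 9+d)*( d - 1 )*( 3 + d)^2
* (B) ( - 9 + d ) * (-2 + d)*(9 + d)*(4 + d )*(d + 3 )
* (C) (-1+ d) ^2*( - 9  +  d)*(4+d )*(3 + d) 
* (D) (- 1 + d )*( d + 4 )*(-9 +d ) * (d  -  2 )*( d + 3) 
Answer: D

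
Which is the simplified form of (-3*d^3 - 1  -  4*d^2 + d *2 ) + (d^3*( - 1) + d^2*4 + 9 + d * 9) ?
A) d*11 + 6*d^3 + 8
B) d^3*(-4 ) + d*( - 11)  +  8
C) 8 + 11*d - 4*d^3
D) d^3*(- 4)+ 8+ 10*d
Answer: C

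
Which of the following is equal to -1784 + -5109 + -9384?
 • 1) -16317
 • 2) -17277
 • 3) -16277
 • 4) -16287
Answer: 3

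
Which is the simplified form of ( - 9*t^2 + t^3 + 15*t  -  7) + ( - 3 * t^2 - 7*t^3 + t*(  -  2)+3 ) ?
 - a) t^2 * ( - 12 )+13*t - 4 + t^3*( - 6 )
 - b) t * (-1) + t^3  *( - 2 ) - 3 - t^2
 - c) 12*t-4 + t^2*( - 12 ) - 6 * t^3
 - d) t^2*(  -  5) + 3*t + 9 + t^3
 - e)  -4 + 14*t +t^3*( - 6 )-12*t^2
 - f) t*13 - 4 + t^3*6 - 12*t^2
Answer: a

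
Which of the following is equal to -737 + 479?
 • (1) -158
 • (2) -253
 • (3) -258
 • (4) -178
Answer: 3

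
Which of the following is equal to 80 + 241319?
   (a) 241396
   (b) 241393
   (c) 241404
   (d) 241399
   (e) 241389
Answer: d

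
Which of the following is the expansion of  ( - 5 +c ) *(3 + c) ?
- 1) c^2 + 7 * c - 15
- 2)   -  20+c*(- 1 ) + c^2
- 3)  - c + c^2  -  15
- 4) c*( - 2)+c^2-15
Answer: 4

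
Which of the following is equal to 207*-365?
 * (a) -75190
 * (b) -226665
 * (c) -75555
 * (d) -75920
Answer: c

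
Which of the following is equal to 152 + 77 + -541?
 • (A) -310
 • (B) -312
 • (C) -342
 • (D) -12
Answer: B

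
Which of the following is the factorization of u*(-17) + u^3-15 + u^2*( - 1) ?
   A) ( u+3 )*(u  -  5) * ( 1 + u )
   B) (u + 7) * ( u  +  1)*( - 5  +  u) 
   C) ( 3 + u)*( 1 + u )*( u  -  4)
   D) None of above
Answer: A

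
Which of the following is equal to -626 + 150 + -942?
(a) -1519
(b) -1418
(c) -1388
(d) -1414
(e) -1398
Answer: b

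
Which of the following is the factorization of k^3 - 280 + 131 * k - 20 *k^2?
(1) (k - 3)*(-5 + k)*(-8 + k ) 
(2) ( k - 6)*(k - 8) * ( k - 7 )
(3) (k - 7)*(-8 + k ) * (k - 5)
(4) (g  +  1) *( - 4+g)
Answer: 3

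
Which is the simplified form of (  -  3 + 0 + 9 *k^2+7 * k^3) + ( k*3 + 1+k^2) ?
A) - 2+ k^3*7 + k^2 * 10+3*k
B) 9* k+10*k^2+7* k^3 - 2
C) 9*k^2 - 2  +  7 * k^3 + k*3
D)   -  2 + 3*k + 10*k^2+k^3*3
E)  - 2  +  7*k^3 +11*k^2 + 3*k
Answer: A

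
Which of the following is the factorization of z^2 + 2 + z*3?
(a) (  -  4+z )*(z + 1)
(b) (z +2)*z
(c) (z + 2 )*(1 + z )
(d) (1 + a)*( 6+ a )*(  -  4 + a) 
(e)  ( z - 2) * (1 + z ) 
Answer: c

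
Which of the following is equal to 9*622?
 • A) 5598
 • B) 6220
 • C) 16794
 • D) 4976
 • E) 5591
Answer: A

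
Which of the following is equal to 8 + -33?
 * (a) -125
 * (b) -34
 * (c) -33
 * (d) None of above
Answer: d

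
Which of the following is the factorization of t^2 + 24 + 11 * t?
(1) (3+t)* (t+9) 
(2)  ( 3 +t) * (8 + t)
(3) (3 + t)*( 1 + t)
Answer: 2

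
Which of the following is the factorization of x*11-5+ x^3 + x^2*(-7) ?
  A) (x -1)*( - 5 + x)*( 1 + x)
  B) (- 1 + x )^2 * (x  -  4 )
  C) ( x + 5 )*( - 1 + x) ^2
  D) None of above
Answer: D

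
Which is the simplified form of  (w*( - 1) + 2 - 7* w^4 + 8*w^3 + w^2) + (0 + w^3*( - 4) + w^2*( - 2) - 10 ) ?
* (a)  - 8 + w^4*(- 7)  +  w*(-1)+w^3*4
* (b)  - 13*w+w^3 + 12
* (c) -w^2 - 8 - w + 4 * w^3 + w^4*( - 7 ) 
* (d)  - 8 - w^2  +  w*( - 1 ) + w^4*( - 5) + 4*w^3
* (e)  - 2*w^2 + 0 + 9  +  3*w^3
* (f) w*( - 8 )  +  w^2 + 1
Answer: c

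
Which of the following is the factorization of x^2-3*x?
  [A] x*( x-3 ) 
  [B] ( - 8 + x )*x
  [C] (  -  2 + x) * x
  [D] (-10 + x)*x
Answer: A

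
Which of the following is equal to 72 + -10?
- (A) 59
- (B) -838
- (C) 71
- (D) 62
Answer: D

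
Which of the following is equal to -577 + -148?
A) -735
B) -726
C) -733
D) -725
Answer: D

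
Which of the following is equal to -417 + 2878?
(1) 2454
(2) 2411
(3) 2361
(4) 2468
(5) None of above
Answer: 5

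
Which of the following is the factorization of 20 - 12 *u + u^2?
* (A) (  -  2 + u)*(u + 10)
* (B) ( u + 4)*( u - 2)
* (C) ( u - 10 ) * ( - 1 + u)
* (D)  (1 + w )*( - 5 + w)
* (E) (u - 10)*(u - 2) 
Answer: E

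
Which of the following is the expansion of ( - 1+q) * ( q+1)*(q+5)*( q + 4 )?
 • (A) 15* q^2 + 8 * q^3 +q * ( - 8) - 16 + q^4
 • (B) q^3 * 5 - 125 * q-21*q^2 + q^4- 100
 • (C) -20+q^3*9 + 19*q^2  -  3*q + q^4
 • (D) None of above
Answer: D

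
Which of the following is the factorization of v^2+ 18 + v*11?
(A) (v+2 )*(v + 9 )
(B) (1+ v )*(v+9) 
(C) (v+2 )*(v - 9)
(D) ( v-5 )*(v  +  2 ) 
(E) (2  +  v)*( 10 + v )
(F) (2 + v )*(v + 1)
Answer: A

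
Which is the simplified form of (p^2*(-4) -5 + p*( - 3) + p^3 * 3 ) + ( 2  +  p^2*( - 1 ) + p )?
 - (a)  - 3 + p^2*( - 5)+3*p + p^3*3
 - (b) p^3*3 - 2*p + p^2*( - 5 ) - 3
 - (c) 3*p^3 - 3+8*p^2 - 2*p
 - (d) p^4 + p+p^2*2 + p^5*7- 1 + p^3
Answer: b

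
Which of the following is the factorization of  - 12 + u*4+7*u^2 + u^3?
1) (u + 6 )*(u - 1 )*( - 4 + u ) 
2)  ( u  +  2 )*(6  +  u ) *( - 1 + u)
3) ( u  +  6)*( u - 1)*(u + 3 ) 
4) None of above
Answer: 2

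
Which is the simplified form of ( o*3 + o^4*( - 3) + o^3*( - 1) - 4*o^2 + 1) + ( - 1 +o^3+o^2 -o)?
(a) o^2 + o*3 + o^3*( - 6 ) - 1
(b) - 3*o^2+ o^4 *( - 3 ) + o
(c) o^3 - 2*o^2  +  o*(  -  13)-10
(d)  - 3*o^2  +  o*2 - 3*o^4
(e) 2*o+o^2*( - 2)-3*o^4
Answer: d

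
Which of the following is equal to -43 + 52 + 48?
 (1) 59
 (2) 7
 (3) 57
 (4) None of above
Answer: 3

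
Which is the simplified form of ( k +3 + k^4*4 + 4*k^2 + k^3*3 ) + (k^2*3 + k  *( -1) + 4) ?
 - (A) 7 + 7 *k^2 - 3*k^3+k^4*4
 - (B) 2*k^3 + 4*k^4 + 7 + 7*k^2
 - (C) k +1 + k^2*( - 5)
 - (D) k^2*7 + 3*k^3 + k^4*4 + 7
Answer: D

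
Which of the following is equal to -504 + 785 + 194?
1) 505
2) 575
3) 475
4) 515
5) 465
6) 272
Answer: 3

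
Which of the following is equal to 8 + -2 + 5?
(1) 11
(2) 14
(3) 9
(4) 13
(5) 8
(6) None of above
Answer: 1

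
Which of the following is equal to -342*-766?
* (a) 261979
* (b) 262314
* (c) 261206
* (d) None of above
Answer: d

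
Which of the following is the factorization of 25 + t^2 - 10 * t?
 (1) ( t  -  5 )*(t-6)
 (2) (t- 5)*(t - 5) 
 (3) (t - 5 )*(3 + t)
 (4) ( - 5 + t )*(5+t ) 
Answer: 2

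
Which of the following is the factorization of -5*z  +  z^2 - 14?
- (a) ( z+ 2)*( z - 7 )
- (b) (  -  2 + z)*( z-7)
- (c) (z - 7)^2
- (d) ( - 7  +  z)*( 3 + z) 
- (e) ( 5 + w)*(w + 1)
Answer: a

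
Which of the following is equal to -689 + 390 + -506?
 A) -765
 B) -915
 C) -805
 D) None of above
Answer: C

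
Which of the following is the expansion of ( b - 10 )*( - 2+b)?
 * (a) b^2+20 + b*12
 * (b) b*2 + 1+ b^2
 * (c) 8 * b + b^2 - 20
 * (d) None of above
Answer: d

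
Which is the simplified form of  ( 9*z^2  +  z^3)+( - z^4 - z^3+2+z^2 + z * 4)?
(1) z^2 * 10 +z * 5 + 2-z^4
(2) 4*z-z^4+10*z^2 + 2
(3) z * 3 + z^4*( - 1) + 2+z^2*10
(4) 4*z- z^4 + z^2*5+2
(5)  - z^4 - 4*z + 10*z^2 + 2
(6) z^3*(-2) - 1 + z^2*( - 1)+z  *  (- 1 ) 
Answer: 2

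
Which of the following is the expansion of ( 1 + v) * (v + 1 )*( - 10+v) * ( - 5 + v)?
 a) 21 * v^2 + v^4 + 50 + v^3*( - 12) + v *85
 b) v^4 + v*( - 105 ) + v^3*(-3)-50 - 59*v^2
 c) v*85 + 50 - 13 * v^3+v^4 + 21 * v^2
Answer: c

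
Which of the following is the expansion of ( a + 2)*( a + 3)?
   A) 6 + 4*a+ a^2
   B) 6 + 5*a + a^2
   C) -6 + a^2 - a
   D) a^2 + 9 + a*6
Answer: B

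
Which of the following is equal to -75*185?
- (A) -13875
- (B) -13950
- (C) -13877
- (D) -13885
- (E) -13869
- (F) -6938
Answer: A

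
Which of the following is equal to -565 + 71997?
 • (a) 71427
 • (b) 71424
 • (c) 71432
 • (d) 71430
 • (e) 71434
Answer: c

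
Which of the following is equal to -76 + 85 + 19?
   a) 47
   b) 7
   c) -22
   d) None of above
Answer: d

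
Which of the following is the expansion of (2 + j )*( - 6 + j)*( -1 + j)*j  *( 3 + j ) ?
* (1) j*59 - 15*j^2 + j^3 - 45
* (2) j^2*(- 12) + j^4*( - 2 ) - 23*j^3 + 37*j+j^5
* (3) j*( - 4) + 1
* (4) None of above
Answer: 4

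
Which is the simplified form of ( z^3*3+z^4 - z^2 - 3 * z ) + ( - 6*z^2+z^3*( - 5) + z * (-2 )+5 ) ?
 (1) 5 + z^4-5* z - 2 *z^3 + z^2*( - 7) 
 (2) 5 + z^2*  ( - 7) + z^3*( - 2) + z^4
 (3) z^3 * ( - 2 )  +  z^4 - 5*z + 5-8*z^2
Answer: 1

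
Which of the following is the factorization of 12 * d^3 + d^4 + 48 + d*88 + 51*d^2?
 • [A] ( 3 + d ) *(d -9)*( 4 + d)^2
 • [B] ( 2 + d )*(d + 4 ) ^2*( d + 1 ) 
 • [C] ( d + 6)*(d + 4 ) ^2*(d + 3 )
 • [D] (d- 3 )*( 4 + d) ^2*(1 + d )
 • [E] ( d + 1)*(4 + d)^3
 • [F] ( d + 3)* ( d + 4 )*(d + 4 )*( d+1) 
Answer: F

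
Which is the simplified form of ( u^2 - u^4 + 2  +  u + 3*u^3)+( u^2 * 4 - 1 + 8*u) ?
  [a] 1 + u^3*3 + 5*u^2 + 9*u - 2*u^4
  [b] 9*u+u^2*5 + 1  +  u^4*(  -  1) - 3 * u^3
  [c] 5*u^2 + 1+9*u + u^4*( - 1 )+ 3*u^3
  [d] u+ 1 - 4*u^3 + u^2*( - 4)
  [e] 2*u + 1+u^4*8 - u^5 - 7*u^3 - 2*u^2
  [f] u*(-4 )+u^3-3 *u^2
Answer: c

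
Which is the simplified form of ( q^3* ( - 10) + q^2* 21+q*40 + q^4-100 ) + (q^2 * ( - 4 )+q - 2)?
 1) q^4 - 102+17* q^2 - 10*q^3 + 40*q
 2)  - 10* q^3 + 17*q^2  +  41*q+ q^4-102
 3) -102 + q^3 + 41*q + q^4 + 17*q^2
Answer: 2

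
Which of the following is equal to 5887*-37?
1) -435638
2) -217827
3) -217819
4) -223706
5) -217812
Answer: 3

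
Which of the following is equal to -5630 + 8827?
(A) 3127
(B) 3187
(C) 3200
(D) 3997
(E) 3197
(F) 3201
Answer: E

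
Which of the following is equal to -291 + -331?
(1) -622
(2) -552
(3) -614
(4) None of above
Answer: 1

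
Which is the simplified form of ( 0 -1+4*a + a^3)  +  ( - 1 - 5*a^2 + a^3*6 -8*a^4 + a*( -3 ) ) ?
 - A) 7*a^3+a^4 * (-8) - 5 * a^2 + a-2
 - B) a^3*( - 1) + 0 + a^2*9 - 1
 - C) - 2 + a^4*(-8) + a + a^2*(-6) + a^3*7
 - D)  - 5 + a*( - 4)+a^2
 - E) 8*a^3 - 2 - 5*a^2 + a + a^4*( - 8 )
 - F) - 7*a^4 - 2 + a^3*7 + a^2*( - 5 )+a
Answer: A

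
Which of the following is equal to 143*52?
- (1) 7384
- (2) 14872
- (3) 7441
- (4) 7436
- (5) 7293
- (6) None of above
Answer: 4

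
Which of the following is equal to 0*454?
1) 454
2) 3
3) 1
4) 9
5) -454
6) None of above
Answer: 6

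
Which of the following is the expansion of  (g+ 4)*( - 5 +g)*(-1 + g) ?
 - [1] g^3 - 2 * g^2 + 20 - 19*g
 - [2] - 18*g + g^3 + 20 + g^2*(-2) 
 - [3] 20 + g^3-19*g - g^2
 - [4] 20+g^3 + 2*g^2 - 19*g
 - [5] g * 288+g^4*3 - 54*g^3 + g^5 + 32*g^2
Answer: 1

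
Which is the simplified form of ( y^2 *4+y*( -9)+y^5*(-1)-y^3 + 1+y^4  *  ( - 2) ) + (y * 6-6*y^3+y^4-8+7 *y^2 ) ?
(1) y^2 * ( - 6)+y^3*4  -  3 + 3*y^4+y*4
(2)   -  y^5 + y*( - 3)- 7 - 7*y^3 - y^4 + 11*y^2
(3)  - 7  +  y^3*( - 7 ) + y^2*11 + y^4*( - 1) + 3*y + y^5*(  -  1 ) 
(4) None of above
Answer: 2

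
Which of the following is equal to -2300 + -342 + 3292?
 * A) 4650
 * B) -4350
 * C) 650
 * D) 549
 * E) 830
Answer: C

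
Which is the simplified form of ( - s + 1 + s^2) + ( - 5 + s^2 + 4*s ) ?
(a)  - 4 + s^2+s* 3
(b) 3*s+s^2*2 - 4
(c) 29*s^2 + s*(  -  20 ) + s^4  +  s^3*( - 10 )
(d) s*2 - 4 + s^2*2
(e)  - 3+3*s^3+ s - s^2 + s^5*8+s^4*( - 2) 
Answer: b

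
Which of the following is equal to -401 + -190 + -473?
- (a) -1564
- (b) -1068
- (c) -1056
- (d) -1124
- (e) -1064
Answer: e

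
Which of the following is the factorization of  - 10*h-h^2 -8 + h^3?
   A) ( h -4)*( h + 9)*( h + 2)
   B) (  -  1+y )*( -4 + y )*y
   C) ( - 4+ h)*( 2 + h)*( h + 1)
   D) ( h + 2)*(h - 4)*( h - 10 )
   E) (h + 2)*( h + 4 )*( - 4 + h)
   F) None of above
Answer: C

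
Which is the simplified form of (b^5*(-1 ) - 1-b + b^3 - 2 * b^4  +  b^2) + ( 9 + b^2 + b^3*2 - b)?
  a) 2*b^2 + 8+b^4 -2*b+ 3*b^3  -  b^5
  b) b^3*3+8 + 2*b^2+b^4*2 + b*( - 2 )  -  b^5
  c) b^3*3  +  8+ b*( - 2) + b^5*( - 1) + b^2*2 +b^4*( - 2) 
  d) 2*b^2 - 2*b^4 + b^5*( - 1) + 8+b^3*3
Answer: c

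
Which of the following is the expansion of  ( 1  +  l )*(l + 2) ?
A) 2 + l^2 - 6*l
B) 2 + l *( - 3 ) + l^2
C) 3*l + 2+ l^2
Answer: C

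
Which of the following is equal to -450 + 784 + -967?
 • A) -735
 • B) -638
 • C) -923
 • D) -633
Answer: D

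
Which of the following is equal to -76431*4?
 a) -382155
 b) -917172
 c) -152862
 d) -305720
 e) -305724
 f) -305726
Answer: e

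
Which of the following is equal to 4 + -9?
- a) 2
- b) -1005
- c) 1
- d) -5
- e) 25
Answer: d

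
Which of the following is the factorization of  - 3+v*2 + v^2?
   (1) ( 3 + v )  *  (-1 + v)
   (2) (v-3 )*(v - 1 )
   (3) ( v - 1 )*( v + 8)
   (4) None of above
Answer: 1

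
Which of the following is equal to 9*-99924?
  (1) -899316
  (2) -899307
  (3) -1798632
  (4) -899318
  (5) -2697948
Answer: 1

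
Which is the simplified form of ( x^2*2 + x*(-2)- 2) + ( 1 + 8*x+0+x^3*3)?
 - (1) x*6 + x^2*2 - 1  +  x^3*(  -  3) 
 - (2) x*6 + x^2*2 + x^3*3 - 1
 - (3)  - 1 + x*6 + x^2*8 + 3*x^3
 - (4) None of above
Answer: 2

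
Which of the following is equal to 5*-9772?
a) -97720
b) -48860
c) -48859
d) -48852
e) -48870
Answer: b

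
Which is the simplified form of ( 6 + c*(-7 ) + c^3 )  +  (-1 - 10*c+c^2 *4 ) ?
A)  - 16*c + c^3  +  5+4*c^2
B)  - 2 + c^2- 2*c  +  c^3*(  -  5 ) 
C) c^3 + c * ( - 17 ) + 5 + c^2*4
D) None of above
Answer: C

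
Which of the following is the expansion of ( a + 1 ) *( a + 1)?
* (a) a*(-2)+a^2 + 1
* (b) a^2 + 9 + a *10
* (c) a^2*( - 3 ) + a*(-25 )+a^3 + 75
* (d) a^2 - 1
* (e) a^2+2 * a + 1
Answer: e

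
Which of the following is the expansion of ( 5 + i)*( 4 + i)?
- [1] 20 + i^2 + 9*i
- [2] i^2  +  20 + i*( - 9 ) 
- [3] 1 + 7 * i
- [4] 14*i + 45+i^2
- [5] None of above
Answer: 1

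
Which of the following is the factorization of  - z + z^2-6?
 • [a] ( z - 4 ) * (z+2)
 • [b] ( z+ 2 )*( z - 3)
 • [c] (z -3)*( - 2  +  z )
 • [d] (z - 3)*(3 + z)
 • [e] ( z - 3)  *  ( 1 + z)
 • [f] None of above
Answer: b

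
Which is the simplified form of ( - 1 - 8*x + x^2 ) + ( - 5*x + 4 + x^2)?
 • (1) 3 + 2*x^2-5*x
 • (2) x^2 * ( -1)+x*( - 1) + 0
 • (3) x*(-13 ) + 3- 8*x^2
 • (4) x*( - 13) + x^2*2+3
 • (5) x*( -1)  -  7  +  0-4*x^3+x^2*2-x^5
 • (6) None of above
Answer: 4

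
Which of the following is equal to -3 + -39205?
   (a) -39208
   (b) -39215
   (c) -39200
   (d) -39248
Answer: a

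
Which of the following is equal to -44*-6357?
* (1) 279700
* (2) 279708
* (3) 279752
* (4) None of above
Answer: 2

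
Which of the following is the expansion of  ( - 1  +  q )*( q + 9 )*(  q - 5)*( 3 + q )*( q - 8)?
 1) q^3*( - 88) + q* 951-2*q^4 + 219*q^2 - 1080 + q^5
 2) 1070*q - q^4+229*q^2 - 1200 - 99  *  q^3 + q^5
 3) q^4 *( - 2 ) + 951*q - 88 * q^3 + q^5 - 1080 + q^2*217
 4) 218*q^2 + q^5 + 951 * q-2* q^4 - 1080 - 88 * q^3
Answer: 4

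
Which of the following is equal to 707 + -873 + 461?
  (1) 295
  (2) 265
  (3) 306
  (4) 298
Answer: 1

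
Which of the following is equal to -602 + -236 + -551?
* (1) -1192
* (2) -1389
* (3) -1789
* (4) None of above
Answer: 2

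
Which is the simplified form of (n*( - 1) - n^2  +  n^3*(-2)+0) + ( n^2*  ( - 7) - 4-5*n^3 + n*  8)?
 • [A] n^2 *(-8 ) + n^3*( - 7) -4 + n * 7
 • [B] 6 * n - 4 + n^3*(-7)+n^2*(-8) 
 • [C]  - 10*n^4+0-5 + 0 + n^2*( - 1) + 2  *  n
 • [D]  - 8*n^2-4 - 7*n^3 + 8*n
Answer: A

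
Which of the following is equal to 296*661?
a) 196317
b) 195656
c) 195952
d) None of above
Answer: b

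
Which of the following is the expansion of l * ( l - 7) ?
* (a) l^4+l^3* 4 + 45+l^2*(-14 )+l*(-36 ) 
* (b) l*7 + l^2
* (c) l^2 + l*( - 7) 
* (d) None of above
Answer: c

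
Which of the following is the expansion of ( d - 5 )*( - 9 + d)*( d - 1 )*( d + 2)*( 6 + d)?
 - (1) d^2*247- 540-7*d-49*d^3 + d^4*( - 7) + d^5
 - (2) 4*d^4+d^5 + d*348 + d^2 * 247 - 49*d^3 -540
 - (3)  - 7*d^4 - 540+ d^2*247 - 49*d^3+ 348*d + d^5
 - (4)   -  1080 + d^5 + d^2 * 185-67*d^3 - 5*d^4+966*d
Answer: 3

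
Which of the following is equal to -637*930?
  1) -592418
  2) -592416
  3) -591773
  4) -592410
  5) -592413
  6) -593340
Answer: 4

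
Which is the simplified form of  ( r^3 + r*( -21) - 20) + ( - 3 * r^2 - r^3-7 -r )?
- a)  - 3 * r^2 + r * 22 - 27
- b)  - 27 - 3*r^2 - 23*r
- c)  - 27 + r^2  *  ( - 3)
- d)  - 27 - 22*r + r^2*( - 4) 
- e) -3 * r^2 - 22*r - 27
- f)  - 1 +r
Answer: e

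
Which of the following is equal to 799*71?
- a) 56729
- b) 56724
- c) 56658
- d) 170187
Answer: a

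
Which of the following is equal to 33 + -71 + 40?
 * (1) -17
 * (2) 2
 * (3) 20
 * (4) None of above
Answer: 2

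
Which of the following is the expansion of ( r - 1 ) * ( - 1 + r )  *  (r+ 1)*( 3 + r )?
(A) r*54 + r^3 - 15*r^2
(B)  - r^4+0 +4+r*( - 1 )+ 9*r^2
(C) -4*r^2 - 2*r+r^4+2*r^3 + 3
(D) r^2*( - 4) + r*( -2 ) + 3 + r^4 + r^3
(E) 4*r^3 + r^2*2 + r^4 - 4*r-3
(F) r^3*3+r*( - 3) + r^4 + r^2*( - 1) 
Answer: C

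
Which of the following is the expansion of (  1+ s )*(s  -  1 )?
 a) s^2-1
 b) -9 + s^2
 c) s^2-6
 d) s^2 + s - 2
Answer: a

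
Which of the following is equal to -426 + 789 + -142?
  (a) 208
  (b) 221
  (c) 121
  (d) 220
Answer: b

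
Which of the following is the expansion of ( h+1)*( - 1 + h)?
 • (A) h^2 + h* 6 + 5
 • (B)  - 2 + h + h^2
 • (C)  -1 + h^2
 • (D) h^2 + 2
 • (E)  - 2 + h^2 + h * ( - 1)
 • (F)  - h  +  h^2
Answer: C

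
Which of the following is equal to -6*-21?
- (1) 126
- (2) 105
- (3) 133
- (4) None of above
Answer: 1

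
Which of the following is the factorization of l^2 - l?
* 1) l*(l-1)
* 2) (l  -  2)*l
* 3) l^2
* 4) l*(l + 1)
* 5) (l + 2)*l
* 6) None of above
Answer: 1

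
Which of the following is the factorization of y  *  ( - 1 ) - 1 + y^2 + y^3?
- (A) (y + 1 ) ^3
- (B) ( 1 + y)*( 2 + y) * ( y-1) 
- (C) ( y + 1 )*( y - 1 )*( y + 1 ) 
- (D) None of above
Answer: C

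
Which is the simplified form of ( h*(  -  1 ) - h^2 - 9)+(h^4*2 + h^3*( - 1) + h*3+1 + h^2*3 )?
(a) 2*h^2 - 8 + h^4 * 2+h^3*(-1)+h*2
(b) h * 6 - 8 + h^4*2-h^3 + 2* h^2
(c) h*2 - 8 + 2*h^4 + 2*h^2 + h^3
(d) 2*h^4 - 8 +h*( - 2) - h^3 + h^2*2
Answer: a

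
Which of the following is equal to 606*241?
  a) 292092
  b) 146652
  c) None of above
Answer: c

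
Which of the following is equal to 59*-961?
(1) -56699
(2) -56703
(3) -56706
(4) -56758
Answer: 1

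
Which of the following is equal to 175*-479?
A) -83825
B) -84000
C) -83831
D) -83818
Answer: A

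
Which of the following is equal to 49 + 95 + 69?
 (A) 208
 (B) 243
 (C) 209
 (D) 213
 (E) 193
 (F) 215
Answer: D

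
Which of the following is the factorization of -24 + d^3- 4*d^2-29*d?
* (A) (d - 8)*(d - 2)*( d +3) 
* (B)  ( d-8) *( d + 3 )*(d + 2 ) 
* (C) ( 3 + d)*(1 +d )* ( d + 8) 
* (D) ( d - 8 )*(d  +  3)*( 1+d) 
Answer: D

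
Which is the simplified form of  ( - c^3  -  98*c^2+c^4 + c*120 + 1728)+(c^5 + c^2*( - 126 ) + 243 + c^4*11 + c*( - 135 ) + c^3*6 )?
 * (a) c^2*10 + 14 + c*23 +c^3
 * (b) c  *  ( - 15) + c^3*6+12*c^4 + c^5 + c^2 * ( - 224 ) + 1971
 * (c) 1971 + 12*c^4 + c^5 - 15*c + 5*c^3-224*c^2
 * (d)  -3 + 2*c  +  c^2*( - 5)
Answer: c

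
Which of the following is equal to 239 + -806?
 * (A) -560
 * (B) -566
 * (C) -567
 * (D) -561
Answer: C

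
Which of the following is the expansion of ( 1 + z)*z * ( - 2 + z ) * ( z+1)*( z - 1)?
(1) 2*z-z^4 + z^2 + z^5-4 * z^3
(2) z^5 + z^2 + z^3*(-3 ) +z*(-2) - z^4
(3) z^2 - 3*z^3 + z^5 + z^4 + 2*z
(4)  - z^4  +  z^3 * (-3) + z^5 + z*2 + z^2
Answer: 4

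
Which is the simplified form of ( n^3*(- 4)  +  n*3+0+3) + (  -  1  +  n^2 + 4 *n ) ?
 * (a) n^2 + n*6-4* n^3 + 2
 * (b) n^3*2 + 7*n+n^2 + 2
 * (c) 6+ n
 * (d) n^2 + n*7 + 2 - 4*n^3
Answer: d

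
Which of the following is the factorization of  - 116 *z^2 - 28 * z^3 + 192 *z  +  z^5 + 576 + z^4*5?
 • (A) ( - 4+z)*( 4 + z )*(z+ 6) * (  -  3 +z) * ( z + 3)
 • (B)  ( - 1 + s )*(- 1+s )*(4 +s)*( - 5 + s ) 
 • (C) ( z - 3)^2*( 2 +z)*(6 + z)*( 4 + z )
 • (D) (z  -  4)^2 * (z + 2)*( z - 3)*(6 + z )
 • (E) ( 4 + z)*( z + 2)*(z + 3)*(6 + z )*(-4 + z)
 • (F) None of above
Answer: F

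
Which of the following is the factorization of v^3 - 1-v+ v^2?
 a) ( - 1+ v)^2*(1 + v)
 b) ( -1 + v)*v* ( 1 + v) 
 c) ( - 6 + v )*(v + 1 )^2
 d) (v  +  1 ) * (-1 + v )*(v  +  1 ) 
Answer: d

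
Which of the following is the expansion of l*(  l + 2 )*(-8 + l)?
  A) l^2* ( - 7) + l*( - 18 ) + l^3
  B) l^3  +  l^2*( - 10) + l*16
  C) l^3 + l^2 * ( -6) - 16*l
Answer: C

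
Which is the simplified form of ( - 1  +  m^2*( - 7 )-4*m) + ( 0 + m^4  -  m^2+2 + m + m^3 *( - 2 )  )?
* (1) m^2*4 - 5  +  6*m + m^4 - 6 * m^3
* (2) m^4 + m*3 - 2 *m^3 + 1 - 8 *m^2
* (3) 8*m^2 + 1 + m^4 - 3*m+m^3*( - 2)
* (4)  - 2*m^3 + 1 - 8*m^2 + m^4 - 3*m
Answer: 4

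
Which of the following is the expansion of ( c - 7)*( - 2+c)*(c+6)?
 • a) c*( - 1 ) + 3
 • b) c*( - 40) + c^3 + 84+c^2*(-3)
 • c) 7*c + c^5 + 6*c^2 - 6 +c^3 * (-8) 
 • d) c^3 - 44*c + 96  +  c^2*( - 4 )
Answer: b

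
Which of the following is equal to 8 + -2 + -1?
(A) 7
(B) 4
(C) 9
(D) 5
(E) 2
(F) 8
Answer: D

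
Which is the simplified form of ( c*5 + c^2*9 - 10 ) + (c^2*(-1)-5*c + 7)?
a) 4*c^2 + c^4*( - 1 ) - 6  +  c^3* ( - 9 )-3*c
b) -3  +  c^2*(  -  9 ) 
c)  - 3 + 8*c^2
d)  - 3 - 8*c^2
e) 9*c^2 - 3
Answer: c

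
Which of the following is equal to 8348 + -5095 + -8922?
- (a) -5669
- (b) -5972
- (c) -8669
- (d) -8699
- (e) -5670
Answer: a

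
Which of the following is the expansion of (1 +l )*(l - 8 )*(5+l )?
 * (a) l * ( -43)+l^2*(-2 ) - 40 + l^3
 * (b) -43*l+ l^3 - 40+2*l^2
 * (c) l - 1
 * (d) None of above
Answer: a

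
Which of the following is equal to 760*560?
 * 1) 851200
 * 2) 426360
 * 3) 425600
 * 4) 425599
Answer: 3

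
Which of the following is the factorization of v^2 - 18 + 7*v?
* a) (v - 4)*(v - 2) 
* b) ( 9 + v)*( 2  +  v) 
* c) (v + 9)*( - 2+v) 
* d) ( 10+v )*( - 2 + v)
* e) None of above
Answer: c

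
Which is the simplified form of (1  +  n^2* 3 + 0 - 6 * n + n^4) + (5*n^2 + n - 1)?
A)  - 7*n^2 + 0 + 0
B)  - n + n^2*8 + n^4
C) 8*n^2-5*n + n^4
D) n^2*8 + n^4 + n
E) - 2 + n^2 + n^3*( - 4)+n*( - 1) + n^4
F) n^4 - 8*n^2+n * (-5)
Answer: C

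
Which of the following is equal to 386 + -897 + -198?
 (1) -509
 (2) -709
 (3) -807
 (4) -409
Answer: 2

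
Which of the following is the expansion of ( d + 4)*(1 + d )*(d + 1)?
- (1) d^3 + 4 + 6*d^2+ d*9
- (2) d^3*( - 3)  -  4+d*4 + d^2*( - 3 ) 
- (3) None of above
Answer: 1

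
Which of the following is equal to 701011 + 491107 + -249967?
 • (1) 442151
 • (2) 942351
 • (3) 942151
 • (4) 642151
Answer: 3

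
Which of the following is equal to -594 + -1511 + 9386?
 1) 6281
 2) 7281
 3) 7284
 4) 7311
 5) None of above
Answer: 2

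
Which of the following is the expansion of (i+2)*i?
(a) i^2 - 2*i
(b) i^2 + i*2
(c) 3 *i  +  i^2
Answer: b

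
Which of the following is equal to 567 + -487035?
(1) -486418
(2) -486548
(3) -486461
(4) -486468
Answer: 4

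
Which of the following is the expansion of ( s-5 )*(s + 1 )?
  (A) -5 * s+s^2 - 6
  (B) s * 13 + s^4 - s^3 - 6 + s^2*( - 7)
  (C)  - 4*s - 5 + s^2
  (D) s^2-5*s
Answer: C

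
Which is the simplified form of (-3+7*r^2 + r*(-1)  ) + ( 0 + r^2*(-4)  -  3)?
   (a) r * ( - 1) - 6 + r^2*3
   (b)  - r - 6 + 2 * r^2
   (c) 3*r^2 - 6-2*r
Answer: a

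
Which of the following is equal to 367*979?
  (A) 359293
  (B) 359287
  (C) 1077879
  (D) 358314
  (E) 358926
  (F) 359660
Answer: A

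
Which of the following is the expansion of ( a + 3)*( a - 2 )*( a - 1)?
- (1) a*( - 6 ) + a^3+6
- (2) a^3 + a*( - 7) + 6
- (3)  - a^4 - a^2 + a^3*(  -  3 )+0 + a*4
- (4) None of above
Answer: 2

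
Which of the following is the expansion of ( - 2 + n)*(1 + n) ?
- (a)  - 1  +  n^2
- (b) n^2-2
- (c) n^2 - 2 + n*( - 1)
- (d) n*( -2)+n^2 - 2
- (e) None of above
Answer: c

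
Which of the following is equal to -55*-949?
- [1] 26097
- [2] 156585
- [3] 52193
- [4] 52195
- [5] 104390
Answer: 4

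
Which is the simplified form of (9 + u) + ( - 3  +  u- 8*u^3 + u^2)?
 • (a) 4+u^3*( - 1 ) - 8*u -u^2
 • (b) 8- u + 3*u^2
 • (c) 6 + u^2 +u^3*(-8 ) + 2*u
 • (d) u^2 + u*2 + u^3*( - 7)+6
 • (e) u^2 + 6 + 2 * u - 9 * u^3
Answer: c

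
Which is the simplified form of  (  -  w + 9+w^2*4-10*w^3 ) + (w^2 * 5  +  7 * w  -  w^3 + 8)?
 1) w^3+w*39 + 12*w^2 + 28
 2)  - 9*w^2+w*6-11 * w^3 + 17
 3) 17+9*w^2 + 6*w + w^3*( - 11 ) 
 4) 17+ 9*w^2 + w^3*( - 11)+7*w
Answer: 3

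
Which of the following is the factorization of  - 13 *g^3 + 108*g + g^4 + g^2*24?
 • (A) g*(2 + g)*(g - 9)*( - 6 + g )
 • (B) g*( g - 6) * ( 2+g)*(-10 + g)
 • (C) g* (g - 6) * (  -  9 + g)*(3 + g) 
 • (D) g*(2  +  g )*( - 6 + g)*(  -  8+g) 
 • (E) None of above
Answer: A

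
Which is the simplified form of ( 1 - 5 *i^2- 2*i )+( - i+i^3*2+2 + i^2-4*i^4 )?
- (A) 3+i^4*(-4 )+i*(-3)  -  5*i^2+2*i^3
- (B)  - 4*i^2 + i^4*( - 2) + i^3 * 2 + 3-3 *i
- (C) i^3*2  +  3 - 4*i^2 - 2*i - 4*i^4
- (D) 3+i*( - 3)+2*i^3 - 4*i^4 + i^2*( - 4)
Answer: D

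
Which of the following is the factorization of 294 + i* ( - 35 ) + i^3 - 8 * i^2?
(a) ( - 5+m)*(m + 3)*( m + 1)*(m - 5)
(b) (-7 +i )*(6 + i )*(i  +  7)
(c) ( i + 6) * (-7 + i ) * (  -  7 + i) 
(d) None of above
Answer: c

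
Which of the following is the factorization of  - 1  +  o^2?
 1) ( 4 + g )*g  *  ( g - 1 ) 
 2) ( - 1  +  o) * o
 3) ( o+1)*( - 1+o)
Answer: 3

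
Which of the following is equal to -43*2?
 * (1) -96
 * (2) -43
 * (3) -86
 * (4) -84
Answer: 3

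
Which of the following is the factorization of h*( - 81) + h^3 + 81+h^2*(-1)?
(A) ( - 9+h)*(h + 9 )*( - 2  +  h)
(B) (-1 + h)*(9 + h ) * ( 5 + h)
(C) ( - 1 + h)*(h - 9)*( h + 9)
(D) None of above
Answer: C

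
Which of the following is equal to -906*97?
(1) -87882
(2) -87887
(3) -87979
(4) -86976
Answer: 1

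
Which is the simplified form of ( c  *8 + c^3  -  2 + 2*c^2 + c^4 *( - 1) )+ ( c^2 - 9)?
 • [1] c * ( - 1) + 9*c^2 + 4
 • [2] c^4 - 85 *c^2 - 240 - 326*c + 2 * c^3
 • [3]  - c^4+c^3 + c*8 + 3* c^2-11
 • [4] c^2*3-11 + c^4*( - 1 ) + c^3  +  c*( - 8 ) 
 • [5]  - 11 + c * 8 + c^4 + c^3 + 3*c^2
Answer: 3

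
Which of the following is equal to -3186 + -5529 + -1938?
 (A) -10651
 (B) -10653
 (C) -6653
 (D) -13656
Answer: B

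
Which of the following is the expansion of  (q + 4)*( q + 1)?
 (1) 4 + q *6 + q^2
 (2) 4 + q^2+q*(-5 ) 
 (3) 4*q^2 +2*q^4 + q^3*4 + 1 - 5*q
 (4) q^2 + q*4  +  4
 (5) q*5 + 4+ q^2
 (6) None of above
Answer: 5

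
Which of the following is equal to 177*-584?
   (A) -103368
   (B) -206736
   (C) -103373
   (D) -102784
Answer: A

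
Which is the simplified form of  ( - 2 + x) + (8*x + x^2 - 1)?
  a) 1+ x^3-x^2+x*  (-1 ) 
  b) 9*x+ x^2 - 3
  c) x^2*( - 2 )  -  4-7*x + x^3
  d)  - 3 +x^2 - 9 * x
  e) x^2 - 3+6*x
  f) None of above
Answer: b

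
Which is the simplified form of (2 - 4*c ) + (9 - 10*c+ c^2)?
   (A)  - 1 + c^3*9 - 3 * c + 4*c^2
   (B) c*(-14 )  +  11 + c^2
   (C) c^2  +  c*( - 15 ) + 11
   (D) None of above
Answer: B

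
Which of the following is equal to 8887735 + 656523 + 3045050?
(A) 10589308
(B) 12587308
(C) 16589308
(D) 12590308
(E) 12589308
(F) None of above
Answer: E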